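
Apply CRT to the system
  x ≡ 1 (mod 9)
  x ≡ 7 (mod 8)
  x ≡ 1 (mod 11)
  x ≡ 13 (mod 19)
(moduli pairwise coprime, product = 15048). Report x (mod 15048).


Product of moduli M = 9 · 8 · 11 · 19 = 15048.
Merge one congruence at a time:
  Start: x ≡ 1 (mod 9).
  Combine with x ≡ 7 (mod 8); new modulus lcm = 72.
    Write x = 1 + 9·t and substitute into x ≡ 7 (mod 8): 9·t ≡ 7 − 1 = 6 (mod 8).
    Reduce coefficients mod 8: 1·t ≡ 6 (mod 8).
    So t ≡ 6 (mod 8).
    Then x = 1 + 9·6 = 55, valid modulo lcm(9, 8) = 72: x ≡ 55 (mod 72).
  Combine with x ≡ 1 (mod 11); new modulus lcm = 792.
    Write x = 55 + 72·t and substitute into x ≡ 1 (mod 11): 72·t ≡ 1 − 55 = -54 (mod 11).
    Reduce coefficients mod 11: 6·t ≡ 1 (mod 11).
    The inverse of 6 mod 11 is 2 (since 6·2 = 12 = 1·11 + 1), so t ≡ 2·1 = 2 ≡ 2 (mod 11).
    Then x = 55 + 72·2 = 199, valid modulo lcm(72, 11) = 792: x ≡ 199 (mod 792).
  Combine with x ≡ 13 (mod 19); new modulus lcm = 15048.
    Write x = 199 + 792·t and substitute into x ≡ 13 (mod 19): 792·t ≡ 13 − 199 = -186 (mod 19).
    Reduce coefficients mod 19: 13·t ≡ 4 (mod 19).
    The inverse of 13 mod 19 is 3 (since 13·3 = 39 = 2·19 + 1), so t ≡ 3·4 = 12 ≡ 12 (mod 19).
    Then x = 199 + 792·12 = 9703, valid modulo lcm(792, 19) = 15048: x ≡ 9703 (mod 15048).
Verify against each original: 9703 mod 9 = 1, 9703 mod 8 = 7, 9703 mod 11 = 1, 9703 mod 19 = 13.

x ≡ 9703 (mod 15048).


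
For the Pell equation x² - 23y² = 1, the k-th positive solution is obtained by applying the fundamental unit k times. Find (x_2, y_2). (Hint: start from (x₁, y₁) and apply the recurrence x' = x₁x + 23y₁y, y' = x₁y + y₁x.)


Step 1: Find the fundamental solution (x₁, y₁) of x² - 23y² = 1.
  Expand √23 as a continued fraction. a₀ = ⌊√23⌋ = 4; iterate m_{k+1} = d_k·a_k − m_k, d_{k+1} = (23 − m_{k+1}²)/d_k, a_{k+1} = ⌊(a₀ + m_{k+1})/d_{k+1}⌋ (starting m₀ = 0, d₀ = 1), with convergents p_k = a_k·p_{k-1} + p_{k-2}, q_k = a_k·q_{k-1} + q_{k-2} (p₋₁ = 1, q₋₁ = 0):
  k = 0: a₀ = 4; p₀/q₀ = 4/1; p₀² − 23·q₀² = 16 − 23 = -7.
  k = 1: m = 4, d = 7, a = ⌊(4 + 4)/7⌋ = 1; p/q = (1·4 + 1)/(1·1 + 0) = 5/1; p² − 23·q² = 25 − 23 = 2.
  k = 2: m = 3, d = 2, a = ⌊(4 + 3)/2⌋ = 3; p/q = (3·5 + 4)/(3·1 + 1) = 19/4; p² − 23·q² = 361 − 368 = -7.
  k = 3: m = 3, d = 7, a = ⌊(4 + 3)/7⌋ = 1; p/q = (1·19 + 5)/(1·4 + 1) = 24/5; p² − 23·q² = 576 − 575 = 1.
  The first convergent with p² − 23·q² = 1 gives the fundamental solution (x₁, y₁) = (24, 5).
Step 2: Apply the recurrence (x_{n+1}, y_{n+1}) = (x₁x_n + 23y₁y_n, x₁y_n + y₁x_n) repeatedly.
  From (x_1, y_1) = (24, 5): x_2 = 24·24 + 23·5·5 = 1151; y_2 = 24·5 + 5·24 = 240.
Step 3: Verify x_2² - 23·y_2² = 1324801 - 1324800 = 1 (should be 1). ✓

(x_1, y_1) = (24, 5); (x_2, y_2) = (1151, 240).


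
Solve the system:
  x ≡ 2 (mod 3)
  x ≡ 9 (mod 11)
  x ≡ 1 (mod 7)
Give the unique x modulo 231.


Moduli 3, 11, 7 are pairwise coprime; by CRT there is a unique solution modulo M = 3 · 11 · 7 = 231.
Solve pairwise, accumulating the modulus:
  Start with x ≡ 2 (mod 3).
  Combine with x ≡ 9 (mod 11): since gcd(3, 11) = 1, we get a unique residue mod 33.
    Write x = 2 + 3·t and substitute into x ≡ 9 (mod 11): 3·t ≡ 9 − 2 = 7 (mod 11).
    The inverse of 3 mod 11 is 4 (since 3·4 = 12 = 1·11 + 1), so t ≡ 4·7 = 28 ≡ 6 (mod 11).
    Then x = 2 + 3·6 = 20, valid modulo lcm(3, 11) = 33: x ≡ 20 (mod 33).
  Combine with x ≡ 1 (mod 7): since gcd(33, 7) = 1, we get a unique residue mod 231.
    Write x = 20 + 33·t and substitute into x ≡ 1 (mod 7): 33·t ≡ 1 − 20 = -19 (mod 7).
    Reduce coefficients mod 7: 5·t ≡ 2 (mod 7).
    The inverse of 5 mod 7 is 3 (since 5·3 = 15 = 2·7 + 1), so t ≡ 3·2 = 6 ≡ 6 (mod 7).
    Then x = 20 + 33·6 = 218, valid modulo lcm(33, 7) = 231: x ≡ 218 (mod 231).
Verify: 218 mod 3 = 2 ✓, 218 mod 11 = 9 ✓, 218 mod 7 = 1 ✓.

x ≡ 218 (mod 231).


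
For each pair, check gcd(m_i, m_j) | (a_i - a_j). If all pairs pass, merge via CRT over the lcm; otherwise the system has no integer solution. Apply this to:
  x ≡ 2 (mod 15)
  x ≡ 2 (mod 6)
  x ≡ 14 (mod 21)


Moduli 15, 6, 21 are not pairwise coprime, so CRT works modulo lcm(m_i) when all pairwise compatibility conditions hold.
Pairwise compatibility: gcd(m_i, m_j) must divide a_i - a_j for every pair.
Merge one congruence at a time:
  Start: x ≡ 2 (mod 15).
  Combine with x ≡ 2 (mod 6): gcd(15, 6) = 3; 2 - 2 = 0, which IS divisible by 3, so compatible.
    Write x = 2 + 15·t and substitute into x ≡ 2 (mod 6): 15·t ≡ 2 − 2 = 0 (mod 6).
    Divide the congruence (and modulus) by g = 3: 5·t ≡ 0 (mod 2).
    Reduce coefficients mod 2: 1·t ≡ 0 (mod 2).
    So t ≡ 0 (mod 2).
    Then x = 2 + 15·0 = 2, valid modulo lcm(15, 6) = 30: x ≡ 2 (mod 30).
  Combine with x ≡ 14 (mod 21): gcd(30, 21) = 3; 14 - 2 = 12, which IS divisible by 3, so compatible.
    Write x = 2 + 30·t and substitute into x ≡ 14 (mod 21): 30·t ≡ 14 − 2 = 12 (mod 21).
    Divide the congruence (and modulus) by g = 3: 10·t ≡ 4 (mod 7).
    Reduce coefficients mod 7: 3·t ≡ 4 (mod 7).
    The inverse of 3 mod 7 is 5 (since 3·5 = 15 = 2·7 + 1), so t ≡ 5·4 = 20 ≡ 6 (mod 7).
    Then x = 2 + 30·6 = 182, valid modulo lcm(30, 21) = 210: x ≡ 182 (mod 210).
Verify: 182 mod 15 = 2, 182 mod 6 = 2, 182 mod 21 = 14.

x ≡ 182 (mod 210).


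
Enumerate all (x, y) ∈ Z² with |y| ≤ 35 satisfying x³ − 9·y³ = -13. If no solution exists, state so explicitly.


The equation is x³ - 9y³ = -13. For fixed y, x³ = 9·y³ − 13, so a solution requires the RHS to be a perfect cube.
Strategy: iterate y from -35 to 35, compute RHS = 9·y³ − 13, and check whether it is a (positive or negative) perfect cube.
Check small values of y:
  y = 0: RHS = -13 is not a perfect cube.
  y = 1: RHS = -4 is not a perfect cube.
  y = -1: RHS = -22 is not a perfect cube.
  y = 2: RHS = 59 is not a perfect cube.
  y = -2: RHS = -85 is not a perfect cube.
  y = 3: RHS = 230 is not a perfect cube.
  y = -3: RHS = -256 is not a perfect cube.
Continuing the search up to |y| = 35 finds no solutions either.
No (x, y) in the scanned range satisfies the equation.

No integer solutions with |y| ≤ 35.


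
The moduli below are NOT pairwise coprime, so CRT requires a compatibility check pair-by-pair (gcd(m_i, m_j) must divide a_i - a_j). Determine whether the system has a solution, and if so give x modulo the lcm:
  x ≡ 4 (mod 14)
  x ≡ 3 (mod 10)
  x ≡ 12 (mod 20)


Moduli 14, 10, 20 are not pairwise coprime, so CRT works modulo lcm(m_i) when all pairwise compatibility conditions hold.
Pairwise compatibility: gcd(m_i, m_j) must divide a_i - a_j for every pair.
Merge one congruence at a time:
  Start: x ≡ 4 (mod 14).
  Combine with x ≡ 3 (mod 10): gcd(14, 10) = 2, and 3 - 4 = -1 is NOT divisible by 2.
    ⇒ system is inconsistent (no integer solution).

No solution (the system is inconsistent).


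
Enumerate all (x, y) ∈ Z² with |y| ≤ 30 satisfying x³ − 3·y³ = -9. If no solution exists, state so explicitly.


The equation is x³ - 3y³ = -9. For fixed y, x³ = 3·y³ − 9, so a solution requires the RHS to be a perfect cube.
Strategy: iterate y from -30 to 30, compute RHS = 3·y³ − 9, and check whether it is a (positive or negative) perfect cube.
Check small values of y:
  y = 0: RHS = -9 is not a perfect cube.
  y = 1: RHS = -6 is not a perfect cube.
  y = -1: RHS = -12 is not a perfect cube.
  y = 2: RHS = 15 is not a perfect cube.
  y = -2: RHS = -33 is not a perfect cube.
  y = 3: RHS = 72 is not a perfect cube.
  y = -3: RHS = -90 is not a perfect cube.
Continuing the search up to |y| = 30 finds no solutions either.
No (x, y) in the scanned range satisfies the equation.

No integer solutions with |y| ≤ 30.


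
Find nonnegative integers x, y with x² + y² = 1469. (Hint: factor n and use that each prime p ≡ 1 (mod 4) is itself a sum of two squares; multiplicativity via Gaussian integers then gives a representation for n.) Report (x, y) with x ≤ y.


Step 1: Factor n = 1469 = 13 · 113.
Step 2: Check the mod-4 condition on each prime factor: 13 ≡ 1 (mod 4), exponent 1; 113 ≡ 1 (mod 4), exponent 1.
All primes ≡ 3 (mod 4) appear to even exponent (or don't appear), so by the two-squares theorem n IS expressible as a sum of two squares.
Step 3: Build a representation. Here n = 13 · 113 is a product of primes ≡ 1 (mod 4). Each prime p ≡ 1 (mod 4) is itself a sum of two squares; find a² by testing p − a² for a perfect square:
  13: 13 − 1² = 12, 13 − 2² = 9 = 3² ⇒ 13 = 2² + 3².
  113: 113 − 1² = 112, 113 − 2² = 109, 113 − 3² = 104, 113 − 4² = 97, 113 − 5² = 88, 113 − 6² = 77, 113 − 7² = 64 = 8² ⇒ 113 = 7² + 8².
  Combine using the Brahmagupta–Fibonacci identity (a² + b²)(c² + d²) = (ac − bd)² + (ad + bc)² = (ac + bd)² + (ad − bc)²:
  13 · 113 = 1469: from (2² + 3²)(7² + 8²), take (2·7 − 3·8, 2·8 + 3·7) = (14 − 24, 16 + 21) = (-10, 37); dropping signs (only squares matter) gives (10, 37); check 10² + 37² = 100 + 1369 = 1469 ✓.
Step 4: Order so x ≤ y and verify: 10² + 37² = 100 + 1369 = 1469 = n. ✓

n = 1469 = 10² + 37² (one valid representation with x ≤ y).


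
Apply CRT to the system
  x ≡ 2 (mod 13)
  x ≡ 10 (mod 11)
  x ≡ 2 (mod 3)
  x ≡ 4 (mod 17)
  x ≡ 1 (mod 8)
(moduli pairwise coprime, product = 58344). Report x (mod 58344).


Product of moduli M = 13 · 11 · 3 · 17 · 8 = 58344.
Merge one congruence at a time:
  Start: x ≡ 2 (mod 13).
  Combine with x ≡ 10 (mod 11); new modulus lcm = 143.
    Write x = 2 + 13·t and substitute into x ≡ 10 (mod 11): 13·t ≡ 10 − 2 = 8 (mod 11).
    Reduce coefficients mod 11: 2·t ≡ 8 (mod 11).
    The inverse of 2 mod 11 is 6 (since 2·6 = 12 = 1·11 + 1), so t ≡ 6·8 = 48 ≡ 4 (mod 11).
    Then x = 2 + 13·4 = 54, valid modulo lcm(13, 11) = 143: x ≡ 54 (mod 143).
  Combine with x ≡ 2 (mod 3); new modulus lcm = 429.
    Write x = 54 + 143·t and substitute into x ≡ 2 (mod 3): 143·t ≡ 2 − 54 = -52 (mod 3).
    Reduce coefficients mod 3: 2·t ≡ 2 (mod 3).
    The inverse of 2 mod 3 is 2 (since 2·2 = 4 = 1·3 + 1), so t ≡ 2·2 = 4 ≡ 1 (mod 3).
    Then x = 54 + 143·1 = 197, valid modulo lcm(143, 3) = 429: x ≡ 197 (mod 429).
  Combine with x ≡ 4 (mod 17); new modulus lcm = 7293.
    Write x = 197 + 429·t and substitute into x ≡ 4 (mod 17): 429·t ≡ 4 − 197 = -193 (mod 17).
    Reduce coefficients mod 17: 4·t ≡ 11 (mod 17).
    The inverse of 4 mod 17 is 13 (since 4·13 = 52 = 3·17 + 1), so t ≡ 13·11 = 143 ≡ 7 (mod 17).
    Then x = 197 + 429·7 = 3200, valid modulo lcm(429, 17) = 7293: x ≡ 3200 (mod 7293).
  Combine with x ≡ 1 (mod 8); new modulus lcm = 58344.
    Write x = 3200 + 7293·t and substitute into x ≡ 1 (mod 8): 7293·t ≡ 1 − 3200 = -3199 (mod 8).
    Reduce coefficients mod 8: 5·t ≡ 1 (mod 8).
    The inverse of 5 mod 8 is 5 (since 5·5 = 25 = 3·8 + 1), so t ≡ 5·1 = 5 ≡ 5 (mod 8).
    Then x = 3200 + 7293·5 = 39665, valid modulo lcm(7293, 8) = 58344: x ≡ 39665 (mod 58344).
Verify against each original: 39665 mod 13 = 2, 39665 mod 11 = 10, 39665 mod 3 = 2, 39665 mod 17 = 4, 39665 mod 8 = 1.

x ≡ 39665 (mod 58344).


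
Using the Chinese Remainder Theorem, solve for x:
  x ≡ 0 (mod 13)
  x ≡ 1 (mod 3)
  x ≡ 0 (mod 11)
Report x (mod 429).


Moduli 13, 3, 11 are pairwise coprime; by CRT there is a unique solution modulo M = 13 · 3 · 11 = 429.
Solve pairwise, accumulating the modulus:
  Start with x ≡ 0 (mod 13).
  Combine with x ≡ 1 (mod 3): since gcd(13, 3) = 1, we get a unique residue mod 39.
    Write x = 0 + 13·t and substitute into x ≡ 1 (mod 3): 13·t ≡ 1 − 0 = 1 (mod 3).
    Reduce coefficients mod 3: 1·t ≡ 1 (mod 3).
    So t ≡ 1 (mod 3).
    Then x = 0 + 13·1 = 13, valid modulo lcm(13, 3) = 39: x ≡ 13 (mod 39).
  Combine with x ≡ 0 (mod 11): since gcd(39, 11) = 1, we get a unique residue mod 429.
    Write x = 13 + 39·t and substitute into x ≡ 0 (mod 11): 39·t ≡ 0 − 13 = -13 (mod 11).
    Reduce coefficients mod 11: 6·t ≡ 9 (mod 11).
    The inverse of 6 mod 11 is 2 (since 6·2 = 12 = 1·11 + 1), so t ≡ 2·9 = 18 ≡ 7 (mod 11).
    Then x = 13 + 39·7 = 286, valid modulo lcm(39, 11) = 429: x ≡ 286 (mod 429).
Verify: 286 mod 13 = 0 ✓, 286 mod 3 = 1 ✓, 286 mod 11 = 0 ✓.

x ≡ 286 (mod 429).


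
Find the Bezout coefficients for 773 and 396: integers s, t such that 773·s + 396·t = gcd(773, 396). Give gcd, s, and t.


Euclidean algorithm on (773, 396) — divide until remainder is 0:
  773 = 1 · 396 + 377
  396 = 1 · 377 + 19
  377 = 19 · 19 + 16
  19 = 1 · 16 + 3
  16 = 5 · 3 + 1
  3 = 3 · 1 + 0
gcd(773, 396) = 1.
Track Bezout coefficients alongside the remainders: start with r₀ = 773 = a·1 + b·0 (s = 1, t = 0) and r₁ = 396 = a·0 + b·1 (s = 0, t = 1); each new remainder r_{k+1} = r_{k-1} − q_k·r_k inherits s_{k+1} = s_{k-1} − q_k·s_k, t_{k+1} = t_{k-1} − q_k·t_k, so r_k = a·s_k + b·t_k at every step:
  q = 1: r = 377, s = 1 − 1·0 = 1, t = 0 − 1·1 = -1  (check: 773·1 + 396·(-1) = 377)
  q = 1: r = 19, s = 0 − 1·1 = -1, t = 1 − 1·(-1) = 2  (check: 773·(-1) + 396·2 = 19)
  q = 19: r = 16, s = 1 − 19·(-1) = 20, t = -1 − 19·2 = -39  (check: 773·20 + 396·(-39) = 16)
  q = 1: r = 3, s = -1 − 1·20 = -21, t = 2 − 1·(-39) = 41  (check: 773·(-21) + 396·41 = 3)
  q = 5: r = 1, s = 20 − 5·(-21) = 125, t = -39 − 5·41 = -244  (check: 773·125 + 396·(-244) = 1)
The row with r = 1 (the gcd) gives the Bezout coefficients s = 125, t = -244.
Result: 773 · (125) + 396 · (-244) = 1.

gcd(773, 396) = 1; s = 125, t = -244 (check: 773·125 + 396·(-244) = 1).


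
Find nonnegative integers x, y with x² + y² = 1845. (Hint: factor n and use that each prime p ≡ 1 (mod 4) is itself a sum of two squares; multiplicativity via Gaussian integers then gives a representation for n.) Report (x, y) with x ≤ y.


Step 1: Factor n = 1845 = 3^2 · 5 · 41.
Step 2: Check the mod-4 condition on each prime factor: 3 ≡ 3 (mod 4), exponent 2 (must be even); 5 ≡ 1 (mod 4), exponent 1; 41 ≡ 1 (mod 4), exponent 1.
All primes ≡ 3 (mod 4) appear to even exponent (or don't appear), so by the two-squares theorem n IS expressible as a sum of two squares.
Step 3: Build a representation. Group n = k² · m with k = 3 and m = 5 · 41 = 205 (a product of primes ≡ 1 (mod 4)); a representation of m scales to one of n via (k·x)² + (k·y)² = k²(x² + y²). Each prime p ≡ 1 (mod 4) is itself a sum of two squares; find a² by testing p − a² for a perfect square:
  5: 5 − 1² = 4 = 2² ⇒ 5 = 1² + 2².
  41: 41 − 1² = 40, 41 − 2² = 37, 41 − 3² = 32, 41 − 4² = 25 = 5² ⇒ 41 = 4² + 5².
  Combine using the Brahmagupta–Fibonacci identity (a² + b²)(c² + d²) = (ac − bd)² + (ad + bc)² = (ac + bd)² + (ad − bc)²:
  5 · 41 = 205: from (1² + 2²)(4² + 5²), take (1·4 − 2·5, 1·5 + 2·4) = (4 − 10, 5 + 8) = (-6, 13); dropping signs (only squares matter) gives (6, 13); check 6² + 13² = 36 + 169 = 205 ✓.
  Scale by k = 3: (3·6, 3·13) = (18, 39).
Step 4: Order so x ≤ y and verify: 18² + 39² = 324 + 1521 = 1845 = n. ✓

n = 1845 = 18² + 39² (one valid representation with x ≤ y).


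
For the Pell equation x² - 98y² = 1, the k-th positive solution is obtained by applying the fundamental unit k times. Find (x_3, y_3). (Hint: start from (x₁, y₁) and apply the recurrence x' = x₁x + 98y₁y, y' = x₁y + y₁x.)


Step 1: Find the fundamental solution (x₁, y₁) of x² - 98y² = 1.
  Expand √98 as a continued fraction. a₀ = ⌊√98⌋ = 9; iterate m_{k+1} = d_k·a_k − m_k, d_{k+1} = (98 − m_{k+1}²)/d_k, a_{k+1} = ⌊(a₀ + m_{k+1})/d_{k+1}⌋ (starting m₀ = 0, d₀ = 1), with convergents p_k = a_k·p_{k-1} + p_{k-2}, q_k = a_k·q_{k-1} + q_{k-2} (p₋₁ = 1, q₋₁ = 0):
  k = 0: a₀ = 9; p₀/q₀ = 9/1; p₀² − 98·q₀² = 81 − 98 = -17.
  k = 1: m = 9, d = 17, a = ⌊(9 + 9)/17⌋ = 1; p/q = (1·9 + 1)/(1·1 + 0) = 10/1; p² − 98·q² = 100 − 98 = 2.
  k = 2: m = 8, d = 2, a = ⌊(9 + 8)/2⌋ = 8; p/q = (8·10 + 9)/(8·1 + 1) = 89/9; p² − 98·q² = 7921 − 7938 = -17.
  k = 3: m = 8, d = 17, a = ⌊(9 + 8)/17⌋ = 1; p/q = (1·89 + 10)/(1·9 + 1) = 99/10; p² − 98·q² = 9801 − 9800 = 1.
  The first convergent with p² − 98·q² = 1 gives the fundamental solution (x₁, y₁) = (99, 10).
Step 2: Apply the recurrence (x_{n+1}, y_{n+1}) = (x₁x_n + 98y₁y_n, x₁y_n + y₁x_n) repeatedly.
  From (x_1, y_1) = (99, 10): x_2 = 99·99 + 98·10·10 = 19601; y_2 = 99·10 + 10·99 = 1980.
  From (x_2, y_2) = (19601, 1980): x_3 = 99·19601 + 98·10·1980 = 3880899; y_3 = 99·1980 + 10·19601 = 392030.
Step 3: Verify x_3² - 98·y_3² = 15061377048201 - 15061377048200 = 1 (should be 1). ✓

(x_1, y_1) = (99, 10); (x_3, y_3) = (3880899, 392030).


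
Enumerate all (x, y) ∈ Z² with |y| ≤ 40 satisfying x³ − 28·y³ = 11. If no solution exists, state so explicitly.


The equation is x³ - 28y³ = 11. For fixed y, x³ = 28·y³ + 11, so a solution requires the RHS to be a perfect cube.
Strategy: iterate y from -40 to 40, compute RHS = 28·y³ + 11, and check whether it is a (positive or negative) perfect cube.
Check small values of y:
  y = 0: RHS = 11 is not a perfect cube.
  y = 1: RHS = 39 is not a perfect cube.
  y = -1: RHS = -17 is not a perfect cube.
  y = 2: RHS = 235 is not a perfect cube.
  y = -2: RHS = -213 is not a perfect cube.
  y = 3: RHS = 767 is not a perfect cube.
  y = -3: RHS = -745 is not a perfect cube.
Continuing the search up to |y| = 40 finds no solutions either.
No (x, y) in the scanned range satisfies the equation.

No integer solutions with |y| ≤ 40.


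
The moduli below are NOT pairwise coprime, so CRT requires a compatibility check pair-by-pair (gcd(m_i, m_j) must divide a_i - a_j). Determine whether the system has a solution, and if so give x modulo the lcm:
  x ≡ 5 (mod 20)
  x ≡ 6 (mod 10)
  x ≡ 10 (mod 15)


Moduli 20, 10, 15 are not pairwise coprime, so CRT works modulo lcm(m_i) when all pairwise compatibility conditions hold.
Pairwise compatibility: gcd(m_i, m_j) must divide a_i - a_j for every pair.
Merge one congruence at a time:
  Start: x ≡ 5 (mod 20).
  Combine with x ≡ 6 (mod 10): gcd(20, 10) = 10, and 6 - 5 = 1 is NOT divisible by 10.
    ⇒ system is inconsistent (no integer solution).

No solution (the system is inconsistent).


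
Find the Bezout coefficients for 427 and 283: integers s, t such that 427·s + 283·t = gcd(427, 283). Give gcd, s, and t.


Euclidean algorithm on (427, 283) — divide until remainder is 0:
  427 = 1 · 283 + 144
  283 = 1 · 144 + 139
  144 = 1 · 139 + 5
  139 = 27 · 5 + 4
  5 = 1 · 4 + 1
  4 = 4 · 1 + 0
gcd(427, 283) = 1.
Track Bezout coefficients alongside the remainders: start with r₀ = 427 = a·1 + b·0 (s = 1, t = 0) and r₁ = 283 = a·0 + b·1 (s = 0, t = 1); each new remainder r_{k+1} = r_{k-1} − q_k·r_k inherits s_{k+1} = s_{k-1} − q_k·s_k, t_{k+1} = t_{k-1} − q_k·t_k, so r_k = a·s_k + b·t_k at every step:
  q = 1: r = 144, s = 1 − 1·0 = 1, t = 0 − 1·1 = -1  (check: 427·1 + 283·(-1) = 144)
  q = 1: r = 139, s = 0 − 1·1 = -1, t = 1 − 1·(-1) = 2  (check: 427·(-1) + 283·2 = 139)
  q = 1: r = 5, s = 1 − 1·(-1) = 2, t = -1 − 1·2 = -3  (check: 427·2 + 283·(-3) = 5)
  q = 27: r = 4, s = -1 − 27·2 = -55, t = 2 − 27·(-3) = 83  (check: 427·(-55) + 283·83 = 4)
  q = 1: r = 1, s = 2 − 1·(-55) = 57, t = -3 − 1·83 = -86  (check: 427·57 + 283·(-86) = 1)
The row with r = 1 (the gcd) gives the Bezout coefficients s = 57, t = -86.
Result: 427 · (57) + 283 · (-86) = 1.

gcd(427, 283) = 1; s = 57, t = -86 (check: 427·57 + 283·(-86) = 1).


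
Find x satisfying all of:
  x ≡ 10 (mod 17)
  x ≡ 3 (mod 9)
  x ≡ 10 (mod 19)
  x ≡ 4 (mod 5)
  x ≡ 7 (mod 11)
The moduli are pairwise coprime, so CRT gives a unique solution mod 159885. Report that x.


Product of moduli M = 17 · 9 · 19 · 5 · 11 = 159885.
Merge one congruence at a time:
  Start: x ≡ 10 (mod 17).
  Combine with x ≡ 3 (mod 9); new modulus lcm = 153.
    Write x = 10 + 17·t and substitute into x ≡ 3 (mod 9): 17·t ≡ 3 − 10 = -7 (mod 9).
    Reduce coefficients mod 9: 8·t ≡ 2 (mod 9).
    The inverse of 8 mod 9 is 8 (since 8·8 = 64 = 7·9 + 1), so t ≡ 8·2 = 16 ≡ 7 (mod 9).
    Then x = 10 + 17·7 = 129, valid modulo lcm(17, 9) = 153: x ≡ 129 (mod 153).
  Combine with x ≡ 10 (mod 19); new modulus lcm = 2907.
    Write x = 129 + 153·t and substitute into x ≡ 10 (mod 19): 153·t ≡ 10 − 129 = -119 (mod 19).
    Reduce coefficients mod 19: 1·t ≡ 14 (mod 19).
    So t ≡ 14 (mod 19).
    Then x = 129 + 153·14 = 2271, valid modulo lcm(153, 19) = 2907: x ≡ 2271 (mod 2907).
  Combine with x ≡ 4 (mod 5); new modulus lcm = 14535.
    Write x = 2271 + 2907·t and substitute into x ≡ 4 (mod 5): 2907·t ≡ 4 − 2271 = -2267 (mod 5).
    Reduce coefficients mod 5: 2·t ≡ 3 (mod 5).
    The inverse of 2 mod 5 is 3 (since 2·3 = 6 = 1·5 + 1), so t ≡ 3·3 = 9 ≡ 4 (mod 5).
    Then x = 2271 + 2907·4 = 13899, valid modulo lcm(2907, 5) = 14535: x ≡ 13899 (mod 14535).
  Combine with x ≡ 7 (mod 11); new modulus lcm = 159885.
    Write x = 13899 + 14535·t and substitute into x ≡ 7 (mod 11): 14535·t ≡ 7 − 13899 = -13892 (mod 11).
    Reduce coefficients mod 11: 4·t ≡ 1 (mod 11).
    The inverse of 4 mod 11 is 3 (since 4·3 = 12 = 1·11 + 1), so t ≡ 3·1 = 3 ≡ 3 (mod 11).
    Then x = 13899 + 14535·3 = 57504, valid modulo lcm(14535, 11) = 159885: x ≡ 57504 (mod 159885).
Verify against each original: 57504 mod 17 = 10, 57504 mod 9 = 3, 57504 mod 19 = 10, 57504 mod 5 = 4, 57504 mod 11 = 7.

x ≡ 57504 (mod 159885).


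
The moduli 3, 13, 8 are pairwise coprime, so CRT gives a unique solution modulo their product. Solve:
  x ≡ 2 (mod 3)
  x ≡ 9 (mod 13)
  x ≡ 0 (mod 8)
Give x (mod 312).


Moduli 3, 13, 8 are pairwise coprime; by CRT there is a unique solution modulo M = 3 · 13 · 8 = 312.
Solve pairwise, accumulating the modulus:
  Start with x ≡ 2 (mod 3).
  Combine with x ≡ 9 (mod 13): since gcd(3, 13) = 1, we get a unique residue mod 39.
    Write x = 2 + 3·t and substitute into x ≡ 9 (mod 13): 3·t ≡ 9 − 2 = 7 (mod 13).
    The inverse of 3 mod 13 is 9 (since 3·9 = 27 = 2·13 + 1), so t ≡ 9·7 = 63 ≡ 11 (mod 13).
    Then x = 2 + 3·11 = 35, valid modulo lcm(3, 13) = 39: x ≡ 35 (mod 39).
  Combine with x ≡ 0 (mod 8): since gcd(39, 8) = 1, we get a unique residue mod 312.
    Write x = 35 + 39·t and substitute into x ≡ 0 (mod 8): 39·t ≡ 0 − 35 = -35 (mod 8).
    Reduce coefficients mod 8: 7·t ≡ 5 (mod 8).
    The inverse of 7 mod 8 is 7 (since 7·7 = 49 = 6·8 + 1), so t ≡ 7·5 = 35 ≡ 3 (mod 8).
    Then x = 35 + 39·3 = 152, valid modulo lcm(39, 8) = 312: x ≡ 152 (mod 312).
Verify: 152 mod 3 = 2 ✓, 152 mod 13 = 9 ✓, 152 mod 8 = 0 ✓.

x ≡ 152 (mod 312).


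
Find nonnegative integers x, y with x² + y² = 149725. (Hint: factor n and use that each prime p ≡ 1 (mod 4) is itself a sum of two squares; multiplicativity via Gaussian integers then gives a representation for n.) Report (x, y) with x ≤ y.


Step 1: Factor n = 149725 = 5^2 · 53 · 113.
Step 2: Check the mod-4 condition on each prime factor: 5 ≡ 1 (mod 4), exponent 2; 53 ≡ 1 (mod 4), exponent 1; 113 ≡ 1 (mod 4), exponent 1.
All primes ≡ 3 (mod 4) appear to even exponent (or don't appear), so by the two-squares theorem n IS expressible as a sum of two squares.
Step 3: Build a representation. Group n = k² · m with k = 5 and m = 53 · 113 = 5989 (a product of primes ≡ 1 (mod 4)); a representation of m scales to one of n via (k·x)² + (k·y)² = k²(x² + y²). Each prime p ≡ 1 (mod 4) is itself a sum of two squares; find a² by testing p − a² for a perfect square:
  53: 53 − 1² = 52, 53 − 2² = 49 = 7² ⇒ 53 = 2² + 7².
  113: 113 − 1² = 112, 113 − 2² = 109, 113 − 3² = 104, 113 − 4² = 97, 113 − 5² = 88, 113 − 6² = 77, 113 − 7² = 64 = 8² ⇒ 113 = 7² + 8².
  Combine using the Brahmagupta–Fibonacci identity (a² + b²)(c² + d²) = (ac − bd)² + (ad + bc)² = (ac + bd)² + (ad − bc)²:
  53 · 113 = 5989: from (2² + 7²)(7² + 8²), take (2·7 − 7·8, 2·8 + 7·7) = (14 − 56, 16 + 49) = (-42, 65); dropping signs (only squares matter) gives (42, 65); check 42² + 65² = 1764 + 4225 = 5989 ✓.
  Scale by k = 5: (5·42, 5·65) = (210, 325).
Step 4: Order so x ≤ y and verify: 210² + 325² = 44100 + 105625 = 149725 = n. ✓

n = 149725 = 210² + 325² (one valid representation with x ≤ y).


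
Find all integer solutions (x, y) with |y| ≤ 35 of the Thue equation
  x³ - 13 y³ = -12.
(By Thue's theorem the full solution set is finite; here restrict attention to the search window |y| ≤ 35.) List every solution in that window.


The equation is x³ - 13y³ = -12. For fixed y, x³ = 13·y³ − 12, so a solution requires the RHS to be a perfect cube.
Strategy: iterate y from -35 to 35, compute RHS = 13·y³ − 12, and check whether it is a (positive or negative) perfect cube.
Check small values of y:
  y = 0: RHS = -12 is not a perfect cube.
  y = 1: RHS = 1 = (1)³ ⇒ x = 1 works.
  y = -1: RHS = -25 is not a perfect cube.
  y = 2: RHS = 92 is not a perfect cube.
  y = -2: RHS = -116 is not a perfect cube.
  y = 3: RHS = 339 is not a perfect cube.
  y = -3: RHS = -363 is not a perfect cube.
Continuing the search up to |y| = 35 finds no further solutions beyond those listed.
Collected solutions: (1, 1).

Solutions (with |y| ≤ 35): (1, 1).


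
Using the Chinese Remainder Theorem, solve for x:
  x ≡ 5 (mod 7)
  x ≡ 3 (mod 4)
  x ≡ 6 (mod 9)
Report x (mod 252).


Moduli 7, 4, 9 are pairwise coprime; by CRT there is a unique solution modulo M = 7 · 4 · 9 = 252.
Solve pairwise, accumulating the modulus:
  Start with x ≡ 5 (mod 7).
  Combine with x ≡ 3 (mod 4): since gcd(7, 4) = 1, we get a unique residue mod 28.
    Write x = 5 + 7·t and substitute into x ≡ 3 (mod 4): 7·t ≡ 3 − 5 = -2 (mod 4).
    Reduce coefficients mod 4: 3·t ≡ 2 (mod 4).
    The inverse of 3 mod 4 is 3 (since 3·3 = 9 = 2·4 + 1), so t ≡ 3·2 = 6 ≡ 2 (mod 4).
    Then x = 5 + 7·2 = 19, valid modulo lcm(7, 4) = 28: x ≡ 19 (mod 28).
  Combine with x ≡ 6 (mod 9): since gcd(28, 9) = 1, we get a unique residue mod 252.
    Write x = 19 + 28·t and substitute into x ≡ 6 (mod 9): 28·t ≡ 6 − 19 = -13 (mod 9).
    Reduce coefficients mod 9: 1·t ≡ 5 (mod 9).
    So t ≡ 5 (mod 9).
    Then x = 19 + 28·5 = 159, valid modulo lcm(28, 9) = 252: x ≡ 159 (mod 252).
Verify: 159 mod 7 = 5 ✓, 159 mod 4 = 3 ✓, 159 mod 9 = 6 ✓.

x ≡ 159 (mod 252).


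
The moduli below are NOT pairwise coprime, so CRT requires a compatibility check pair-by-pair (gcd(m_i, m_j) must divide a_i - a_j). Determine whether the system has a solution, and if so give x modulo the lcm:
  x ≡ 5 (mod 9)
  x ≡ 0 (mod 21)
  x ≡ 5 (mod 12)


Moduli 9, 21, 12 are not pairwise coprime, so CRT works modulo lcm(m_i) when all pairwise compatibility conditions hold.
Pairwise compatibility: gcd(m_i, m_j) must divide a_i - a_j for every pair.
Merge one congruence at a time:
  Start: x ≡ 5 (mod 9).
  Combine with x ≡ 0 (mod 21): gcd(9, 21) = 3, and 0 - 5 = -5 is NOT divisible by 3.
    ⇒ system is inconsistent (no integer solution).

No solution (the system is inconsistent).


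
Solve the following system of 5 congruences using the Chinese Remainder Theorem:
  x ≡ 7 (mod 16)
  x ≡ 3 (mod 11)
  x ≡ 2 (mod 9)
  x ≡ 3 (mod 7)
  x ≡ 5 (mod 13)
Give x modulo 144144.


Product of moduli M = 16 · 11 · 9 · 7 · 13 = 144144.
Merge one congruence at a time:
  Start: x ≡ 7 (mod 16).
  Combine with x ≡ 3 (mod 11); new modulus lcm = 176.
    Write x = 7 + 16·t and substitute into x ≡ 3 (mod 11): 16·t ≡ 3 − 7 = -4 (mod 11).
    Reduce coefficients mod 11: 5·t ≡ 7 (mod 11).
    The inverse of 5 mod 11 is 9 (since 5·9 = 45 = 4·11 + 1), so t ≡ 9·7 = 63 ≡ 8 (mod 11).
    Then x = 7 + 16·8 = 135, valid modulo lcm(16, 11) = 176: x ≡ 135 (mod 176).
  Combine with x ≡ 2 (mod 9); new modulus lcm = 1584.
    Write x = 135 + 176·t and substitute into x ≡ 2 (mod 9): 176·t ≡ 2 − 135 = -133 (mod 9).
    Reduce coefficients mod 9: 5·t ≡ 2 (mod 9).
    The inverse of 5 mod 9 is 2 (since 5·2 = 10 = 1·9 + 1), so t ≡ 2·2 = 4 ≡ 4 (mod 9).
    Then x = 135 + 176·4 = 839, valid modulo lcm(176, 9) = 1584: x ≡ 839 (mod 1584).
  Combine with x ≡ 3 (mod 7); new modulus lcm = 11088.
    Write x = 839 + 1584·t and substitute into x ≡ 3 (mod 7): 1584·t ≡ 3 − 839 = -836 (mod 7).
    Reduce coefficients mod 7: 2·t ≡ 4 (mod 7).
    The inverse of 2 mod 7 is 4 (since 2·4 = 8 = 1·7 + 1), so t ≡ 4·4 = 16 ≡ 2 (mod 7).
    Then x = 839 + 1584·2 = 4007, valid modulo lcm(1584, 7) = 11088: x ≡ 4007 (mod 11088).
  Combine with x ≡ 5 (mod 13); new modulus lcm = 144144.
    Write x = 4007 + 11088·t and substitute into x ≡ 5 (mod 13): 11088·t ≡ 5 − 4007 = -4002 (mod 13).
    Reduce coefficients mod 13: 12·t ≡ 2 (mod 13).
    The inverse of 12 mod 13 is 12 (since 12·12 = 144 = 11·13 + 1), so t ≡ 12·2 = 24 ≡ 11 (mod 13).
    Then x = 4007 + 11088·11 = 125975, valid modulo lcm(11088, 13) = 144144: x ≡ 125975 (mod 144144).
Verify against each original: 125975 mod 16 = 7, 125975 mod 11 = 3, 125975 mod 9 = 2, 125975 mod 7 = 3, 125975 mod 13 = 5.

x ≡ 125975 (mod 144144).


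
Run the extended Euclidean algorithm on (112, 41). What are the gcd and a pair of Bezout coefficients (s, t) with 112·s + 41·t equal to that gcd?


Euclidean algorithm on (112, 41) — divide until remainder is 0:
  112 = 2 · 41 + 30
  41 = 1 · 30 + 11
  30 = 2 · 11 + 8
  11 = 1 · 8 + 3
  8 = 2 · 3 + 2
  3 = 1 · 2 + 1
  2 = 2 · 1 + 0
gcd(112, 41) = 1.
Track Bezout coefficients alongside the remainders: start with r₀ = 112 = a·1 + b·0 (s = 1, t = 0) and r₁ = 41 = a·0 + b·1 (s = 0, t = 1); each new remainder r_{k+1} = r_{k-1} − q_k·r_k inherits s_{k+1} = s_{k-1} − q_k·s_k, t_{k+1} = t_{k-1} − q_k·t_k, so r_k = a·s_k + b·t_k at every step:
  q = 2: r = 30, s = 1 − 2·0 = 1, t = 0 − 2·1 = -2  (check: 112·1 + 41·(-2) = 30)
  q = 1: r = 11, s = 0 − 1·1 = -1, t = 1 − 1·(-2) = 3  (check: 112·(-1) + 41·3 = 11)
  q = 2: r = 8, s = 1 − 2·(-1) = 3, t = -2 − 2·3 = -8  (check: 112·3 + 41·(-8) = 8)
  q = 1: r = 3, s = -1 − 1·3 = -4, t = 3 − 1·(-8) = 11  (check: 112·(-4) + 41·11 = 3)
  q = 2: r = 2, s = 3 − 2·(-4) = 11, t = -8 − 2·11 = -30  (check: 112·11 + 41·(-30) = 2)
  q = 1: r = 1, s = -4 − 1·11 = -15, t = 11 − 1·(-30) = 41  (check: 112·(-15) + 41·41 = 1)
The row with r = 1 (the gcd) gives the Bezout coefficients s = -15, t = 41.
Result: 112 · (-15) + 41 · (41) = 1.

gcd(112, 41) = 1; s = -15, t = 41 (check: 112·(-15) + 41·41 = 1).


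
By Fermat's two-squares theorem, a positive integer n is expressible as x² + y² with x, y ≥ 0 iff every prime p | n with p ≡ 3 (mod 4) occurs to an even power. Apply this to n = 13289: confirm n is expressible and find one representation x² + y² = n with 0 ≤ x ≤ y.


Step 1: Factor n = 13289 = 97 · 137.
Step 2: Check the mod-4 condition on each prime factor: 97 ≡ 1 (mod 4), exponent 1; 137 ≡ 1 (mod 4), exponent 1.
All primes ≡ 3 (mod 4) appear to even exponent (or don't appear), so by the two-squares theorem n IS expressible as a sum of two squares.
Step 3: Build a representation. Here n = 97 · 137 is a product of primes ≡ 1 (mod 4). Each prime p ≡ 1 (mod 4) is itself a sum of two squares; find a² by testing p − a² for a perfect square:
  97: 97 − 1² = 96, 97 − 2² = 93, 97 − 3² = 88, 97 − 4² = 81 = 9² ⇒ 97 = 4² + 9².
  137: 137 − 1² = 136, 137 − 2² = 133, 137 − 3² = 128, 137 − 4² = 121 = 11² ⇒ 137 = 4² + 11².
  Combine using the Brahmagupta–Fibonacci identity (a² + b²)(c² + d²) = (ac − bd)² + (ad + bc)² = (ac + bd)² + (ad − bc)²:
  97 · 137 = 13289: from (4² + 9²)(4² + 11²), take (4·4 − 9·11, 4·11 + 9·4) = (16 − 99, 44 + 36) = (-83, 80); dropping signs (only squares matter) gives (83, 80); check 83² + 80² = 6889 + 6400 = 13289 ✓.
Step 4: Order so x ≤ y and verify: 80² + 83² = 6400 + 6889 = 13289 = n. ✓

n = 13289 = 80² + 83² (one valid representation with x ≤ y).


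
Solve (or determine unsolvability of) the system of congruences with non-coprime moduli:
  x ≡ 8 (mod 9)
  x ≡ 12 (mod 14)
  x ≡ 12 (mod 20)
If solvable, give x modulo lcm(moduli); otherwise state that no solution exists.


Moduli 9, 14, 20 are not pairwise coprime, so CRT works modulo lcm(m_i) when all pairwise compatibility conditions hold.
Pairwise compatibility: gcd(m_i, m_j) must divide a_i - a_j for every pair.
Merge one congruence at a time:
  Start: x ≡ 8 (mod 9).
  Combine with x ≡ 12 (mod 14): gcd(9, 14) = 1; 12 - 8 = 4, which IS divisible by 1, so compatible.
    Write x = 8 + 9·t and substitute into x ≡ 12 (mod 14): 9·t ≡ 12 − 8 = 4 (mod 14).
    The inverse of 9 mod 14 is 11 (since 9·11 = 99 = 7·14 + 1), so t ≡ 11·4 = 44 ≡ 2 (mod 14).
    Then x = 8 + 9·2 = 26, valid modulo lcm(9, 14) = 126: x ≡ 26 (mod 126).
  Combine with x ≡ 12 (mod 20): gcd(126, 20) = 2; 12 - 26 = -14, which IS divisible by 2, so compatible.
    Write x = 26 + 126·t and substitute into x ≡ 12 (mod 20): 126·t ≡ 12 − 26 = -14 (mod 20).
    Divide the congruence (and modulus) by g = 2: 63·t ≡ -7 (mod 10).
    Reduce coefficients mod 10: 3·t ≡ 3 (mod 10).
    The inverse of 3 mod 10 is 7 (since 3·7 = 21 = 2·10 + 1), so t ≡ 7·3 = 21 ≡ 1 (mod 10).
    Then x = 26 + 126·1 = 152, valid modulo lcm(126, 20) = 1260: x ≡ 152 (mod 1260).
Verify: 152 mod 9 = 8, 152 mod 14 = 12, 152 mod 20 = 12.

x ≡ 152 (mod 1260).


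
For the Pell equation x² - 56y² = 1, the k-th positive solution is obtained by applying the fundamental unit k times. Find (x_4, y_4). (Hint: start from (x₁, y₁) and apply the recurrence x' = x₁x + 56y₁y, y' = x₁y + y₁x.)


Step 1: Find the fundamental solution (x₁, y₁) of x² - 56y² = 1.
  Expand √56 as a continued fraction. a₀ = ⌊√56⌋ = 7; iterate m_{k+1} = d_k·a_k − m_k, d_{k+1} = (56 − m_{k+1}²)/d_k, a_{k+1} = ⌊(a₀ + m_{k+1})/d_{k+1}⌋ (starting m₀ = 0, d₀ = 1), with convergents p_k = a_k·p_{k-1} + p_{k-2}, q_k = a_k·q_{k-1} + q_{k-2} (p₋₁ = 1, q₋₁ = 0):
  k = 0: a₀ = 7; p₀/q₀ = 7/1; p₀² − 56·q₀² = 49 − 56 = -7.
  k = 1: m = 7, d = 7, a = ⌊(7 + 7)/7⌋ = 2; p/q = (2·7 + 1)/(2·1 + 0) = 15/2; p² − 56·q² = 225 − 224 = 1.
  The first convergent with p² − 56·q² = 1 gives the fundamental solution (x₁, y₁) = (15, 2).
Step 2: Apply the recurrence (x_{n+1}, y_{n+1}) = (x₁x_n + 56y₁y_n, x₁y_n + y₁x_n) repeatedly.
  From (x_1, y_1) = (15, 2): x_2 = 15·15 + 56·2·2 = 449; y_2 = 15·2 + 2·15 = 60.
  From (x_2, y_2) = (449, 60): x_3 = 15·449 + 56·2·60 = 13455; y_3 = 15·60 + 2·449 = 1798.
  From (x_3, y_3) = (13455, 1798): x_4 = 15·13455 + 56·2·1798 = 403201; y_4 = 15·1798 + 2·13455 = 53880.
Step 3: Verify x_4² - 56·y_4² = 162571046401 - 162571046400 = 1 (should be 1). ✓

(x_1, y_1) = (15, 2); (x_4, y_4) = (403201, 53880).


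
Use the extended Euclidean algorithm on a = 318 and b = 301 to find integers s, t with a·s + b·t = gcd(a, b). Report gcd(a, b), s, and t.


Euclidean algorithm on (318, 301) — divide until remainder is 0:
  318 = 1 · 301 + 17
  301 = 17 · 17 + 12
  17 = 1 · 12 + 5
  12 = 2 · 5 + 2
  5 = 2 · 2 + 1
  2 = 2 · 1 + 0
gcd(318, 301) = 1.
Track Bezout coefficients alongside the remainders: start with r₀ = 318 = a·1 + b·0 (s = 1, t = 0) and r₁ = 301 = a·0 + b·1 (s = 0, t = 1); each new remainder r_{k+1} = r_{k-1} − q_k·r_k inherits s_{k+1} = s_{k-1} − q_k·s_k, t_{k+1} = t_{k-1} − q_k·t_k, so r_k = a·s_k + b·t_k at every step:
  q = 1: r = 17, s = 1 − 1·0 = 1, t = 0 − 1·1 = -1  (check: 318·1 + 301·(-1) = 17)
  q = 17: r = 12, s = 0 − 17·1 = -17, t = 1 − 17·(-1) = 18  (check: 318·(-17) + 301·18 = 12)
  q = 1: r = 5, s = 1 − 1·(-17) = 18, t = -1 − 1·18 = -19  (check: 318·18 + 301·(-19) = 5)
  q = 2: r = 2, s = -17 − 2·18 = -53, t = 18 − 2·(-19) = 56  (check: 318·(-53) + 301·56 = 2)
  q = 2: r = 1, s = 18 − 2·(-53) = 124, t = -19 − 2·56 = -131  (check: 318·124 + 301·(-131) = 1)
The row with r = 1 (the gcd) gives the Bezout coefficients s = 124, t = -131.
Result: 318 · (124) + 301 · (-131) = 1.

gcd(318, 301) = 1; s = 124, t = -131 (check: 318·124 + 301·(-131) = 1).


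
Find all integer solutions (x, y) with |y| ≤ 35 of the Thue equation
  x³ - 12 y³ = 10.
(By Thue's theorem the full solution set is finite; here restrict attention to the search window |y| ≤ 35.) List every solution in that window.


The equation is x³ - 12y³ = 10. For fixed y, x³ = 12·y³ + 10, so a solution requires the RHS to be a perfect cube.
Strategy: iterate y from -35 to 35, compute RHS = 12·y³ + 10, and check whether it is a (positive or negative) perfect cube.
Check small values of y:
  y = 0: RHS = 10 is not a perfect cube.
  y = 1: RHS = 22 is not a perfect cube.
  y = -1: RHS = -2 is not a perfect cube.
  y = 2: RHS = 106 is not a perfect cube.
  y = -2: RHS = -86 is not a perfect cube.
  y = 3: RHS = 334 is not a perfect cube.
  y = -3: RHS = -314 is not a perfect cube.
Continuing the search up to |y| = 35 finds no solutions either.
No (x, y) in the scanned range satisfies the equation.

No integer solutions with |y| ≤ 35.


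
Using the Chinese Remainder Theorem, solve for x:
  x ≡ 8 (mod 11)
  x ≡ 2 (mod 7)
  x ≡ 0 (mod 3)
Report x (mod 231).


Moduli 11, 7, 3 are pairwise coprime; by CRT there is a unique solution modulo M = 11 · 7 · 3 = 231.
Solve pairwise, accumulating the modulus:
  Start with x ≡ 8 (mod 11).
  Combine with x ≡ 2 (mod 7): since gcd(11, 7) = 1, we get a unique residue mod 77.
    Write x = 8 + 11·t and substitute into x ≡ 2 (mod 7): 11·t ≡ 2 − 8 = -6 (mod 7).
    Reduce coefficients mod 7: 4·t ≡ 1 (mod 7).
    The inverse of 4 mod 7 is 2 (since 4·2 = 8 = 1·7 + 1), so t ≡ 2·1 = 2 ≡ 2 (mod 7).
    Then x = 8 + 11·2 = 30, valid modulo lcm(11, 7) = 77: x ≡ 30 (mod 77).
  Combine with x ≡ 0 (mod 3): since gcd(77, 3) = 1, we get a unique residue mod 231.
    Write x = 30 + 77·t and substitute into x ≡ 0 (mod 3): 77·t ≡ 0 − 30 = -30 (mod 3).
    Reduce coefficients mod 3: 2·t ≡ 0 (mod 3).
    The inverse of 2 mod 3 is 2 (since 2·2 = 4 = 1·3 + 1), so t ≡ 2·0 = 0 ≡ 0 (mod 3).
    Then x = 30 + 77·0 = 30, valid modulo lcm(77, 3) = 231: x ≡ 30 (mod 231).
Verify: 30 mod 11 = 8 ✓, 30 mod 7 = 2 ✓, 30 mod 3 = 0 ✓.

x ≡ 30 (mod 231).


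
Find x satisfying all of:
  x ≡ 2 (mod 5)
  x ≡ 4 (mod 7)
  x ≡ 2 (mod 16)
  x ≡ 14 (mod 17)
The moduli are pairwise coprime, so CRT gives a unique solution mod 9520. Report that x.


Product of moduli M = 5 · 7 · 16 · 17 = 9520.
Merge one congruence at a time:
  Start: x ≡ 2 (mod 5).
  Combine with x ≡ 4 (mod 7); new modulus lcm = 35.
    Write x = 2 + 5·t and substitute into x ≡ 4 (mod 7): 5·t ≡ 4 − 2 = 2 (mod 7).
    The inverse of 5 mod 7 is 3 (since 5·3 = 15 = 2·7 + 1), so t ≡ 3·2 = 6 ≡ 6 (mod 7).
    Then x = 2 + 5·6 = 32, valid modulo lcm(5, 7) = 35: x ≡ 32 (mod 35).
  Combine with x ≡ 2 (mod 16); new modulus lcm = 560.
    Write x = 32 + 35·t and substitute into x ≡ 2 (mod 16): 35·t ≡ 2 − 32 = -30 (mod 16).
    Reduce coefficients mod 16: 3·t ≡ 2 (mod 16).
    The inverse of 3 mod 16 is 11 (since 3·11 = 33 = 2·16 + 1), so t ≡ 11·2 = 22 ≡ 6 (mod 16).
    Then x = 32 + 35·6 = 242, valid modulo lcm(35, 16) = 560: x ≡ 242 (mod 560).
  Combine with x ≡ 14 (mod 17); new modulus lcm = 9520.
    Write x = 242 + 560·t and substitute into x ≡ 14 (mod 17): 560·t ≡ 14 − 242 = -228 (mod 17).
    Reduce coefficients mod 17: 16·t ≡ 10 (mod 17).
    The inverse of 16 mod 17 is 16 (since 16·16 = 256 = 15·17 + 1), so t ≡ 16·10 = 160 ≡ 7 (mod 17).
    Then x = 242 + 560·7 = 4162, valid modulo lcm(560, 17) = 9520: x ≡ 4162 (mod 9520).
Verify against each original: 4162 mod 5 = 2, 4162 mod 7 = 4, 4162 mod 16 = 2, 4162 mod 17 = 14.

x ≡ 4162 (mod 9520).
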